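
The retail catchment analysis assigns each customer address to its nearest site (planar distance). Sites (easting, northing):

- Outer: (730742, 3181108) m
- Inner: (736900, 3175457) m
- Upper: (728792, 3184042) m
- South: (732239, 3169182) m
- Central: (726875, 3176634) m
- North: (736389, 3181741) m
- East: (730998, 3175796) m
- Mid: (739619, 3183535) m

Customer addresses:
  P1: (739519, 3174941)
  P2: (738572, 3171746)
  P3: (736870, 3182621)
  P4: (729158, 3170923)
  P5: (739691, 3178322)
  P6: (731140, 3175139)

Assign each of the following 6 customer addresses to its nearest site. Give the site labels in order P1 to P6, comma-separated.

Inner, Inner, North, South, Inner, East

P1 → Inner (d²=7125417.00)
P2 → Inner (d²=16567105.00)
P3 → North (d²=1005761.00)
P4 → South (d²=12523642.00)
P5 → Inner (d²=15997906.00)
P6 → East (d²=451813.00)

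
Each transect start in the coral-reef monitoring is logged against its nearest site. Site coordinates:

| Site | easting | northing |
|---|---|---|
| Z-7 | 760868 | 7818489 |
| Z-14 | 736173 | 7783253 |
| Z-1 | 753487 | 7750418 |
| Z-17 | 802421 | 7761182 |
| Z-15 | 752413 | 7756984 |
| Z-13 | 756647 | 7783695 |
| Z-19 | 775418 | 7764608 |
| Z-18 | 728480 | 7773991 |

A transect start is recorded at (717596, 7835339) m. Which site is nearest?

Squared distances to each site:
Z-7: 2156388484.000; Z-14: 3058056325.000; Z-1: 8499740122.000; Z-17: 12694541274.000; Z-15: 7351729514.000; Z-13: 4192083337.000; Z-19: 8346258045.000; Z-18: 3882038560.000.
Minimum at Z-7.

Z-7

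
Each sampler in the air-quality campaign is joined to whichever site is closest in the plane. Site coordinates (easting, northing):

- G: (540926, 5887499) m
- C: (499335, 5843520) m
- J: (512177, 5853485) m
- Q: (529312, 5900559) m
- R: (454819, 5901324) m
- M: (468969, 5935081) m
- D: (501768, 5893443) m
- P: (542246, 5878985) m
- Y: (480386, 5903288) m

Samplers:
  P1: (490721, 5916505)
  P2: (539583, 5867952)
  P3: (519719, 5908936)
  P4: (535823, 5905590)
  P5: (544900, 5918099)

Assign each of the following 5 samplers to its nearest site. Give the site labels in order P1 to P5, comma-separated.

P1 → Y (d²=281501314.00)
P2 → P (d²=128818658.00)
P3 → Q (d²=162199778.00)
P4 → Q (d²=67704082.00)
P5 → Q (d²=550637344.00)

Y, P, Q, Q, Q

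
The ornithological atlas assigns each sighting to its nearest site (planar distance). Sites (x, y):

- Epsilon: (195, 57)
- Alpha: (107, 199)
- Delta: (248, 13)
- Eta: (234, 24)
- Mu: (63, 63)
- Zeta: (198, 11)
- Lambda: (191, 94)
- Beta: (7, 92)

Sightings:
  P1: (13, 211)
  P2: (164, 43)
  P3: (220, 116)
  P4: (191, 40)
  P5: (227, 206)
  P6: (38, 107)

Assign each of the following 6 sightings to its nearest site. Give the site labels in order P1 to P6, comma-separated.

Alpha, Epsilon, Lambda, Epsilon, Lambda, Beta

P1 → Alpha (d²=8980.00)
P2 → Epsilon (d²=1157.00)
P3 → Lambda (d²=1325.00)
P4 → Epsilon (d²=305.00)
P5 → Lambda (d²=13840.00)
P6 → Beta (d²=1186.00)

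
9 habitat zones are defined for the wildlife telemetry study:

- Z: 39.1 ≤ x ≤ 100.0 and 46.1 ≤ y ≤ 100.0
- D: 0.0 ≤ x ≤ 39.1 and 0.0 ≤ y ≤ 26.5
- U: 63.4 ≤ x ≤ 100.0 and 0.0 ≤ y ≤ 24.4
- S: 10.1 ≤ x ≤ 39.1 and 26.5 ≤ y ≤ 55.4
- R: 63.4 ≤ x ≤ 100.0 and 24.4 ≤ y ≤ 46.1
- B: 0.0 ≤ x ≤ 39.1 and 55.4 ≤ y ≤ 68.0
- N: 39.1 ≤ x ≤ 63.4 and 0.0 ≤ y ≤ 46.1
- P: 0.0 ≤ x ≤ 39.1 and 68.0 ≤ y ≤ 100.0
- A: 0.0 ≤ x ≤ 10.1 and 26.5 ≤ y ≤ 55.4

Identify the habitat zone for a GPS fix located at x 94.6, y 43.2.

R

The point has x = 94.6 and y = 43.2.
Only R satisfies 63.4 ≤ x ≤ 100.0 and 24.4 ≤ y ≤ 46.1.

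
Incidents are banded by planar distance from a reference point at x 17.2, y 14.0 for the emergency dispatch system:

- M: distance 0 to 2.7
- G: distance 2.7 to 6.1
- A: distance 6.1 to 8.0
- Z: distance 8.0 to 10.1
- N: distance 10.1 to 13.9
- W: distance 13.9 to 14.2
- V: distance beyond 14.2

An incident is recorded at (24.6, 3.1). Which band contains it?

Distance = √((24.6−17.2)² + (3.1−14.0)²) = √(54.760 + 118.810) = 13.175.
10.1 ≤ 13.175 < 13.9 → N.

N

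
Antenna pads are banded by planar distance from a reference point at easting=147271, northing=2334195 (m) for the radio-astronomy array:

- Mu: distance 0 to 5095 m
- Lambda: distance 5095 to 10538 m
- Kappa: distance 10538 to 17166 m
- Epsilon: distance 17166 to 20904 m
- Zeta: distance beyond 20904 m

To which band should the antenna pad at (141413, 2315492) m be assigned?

Distance = √((141413−147271)² + (2315492−2334195)²) = √(34316164.000 + 349802209.000) = 19598.938 m.
17166 ≤ 19598.938 < 20904 → Epsilon.

Epsilon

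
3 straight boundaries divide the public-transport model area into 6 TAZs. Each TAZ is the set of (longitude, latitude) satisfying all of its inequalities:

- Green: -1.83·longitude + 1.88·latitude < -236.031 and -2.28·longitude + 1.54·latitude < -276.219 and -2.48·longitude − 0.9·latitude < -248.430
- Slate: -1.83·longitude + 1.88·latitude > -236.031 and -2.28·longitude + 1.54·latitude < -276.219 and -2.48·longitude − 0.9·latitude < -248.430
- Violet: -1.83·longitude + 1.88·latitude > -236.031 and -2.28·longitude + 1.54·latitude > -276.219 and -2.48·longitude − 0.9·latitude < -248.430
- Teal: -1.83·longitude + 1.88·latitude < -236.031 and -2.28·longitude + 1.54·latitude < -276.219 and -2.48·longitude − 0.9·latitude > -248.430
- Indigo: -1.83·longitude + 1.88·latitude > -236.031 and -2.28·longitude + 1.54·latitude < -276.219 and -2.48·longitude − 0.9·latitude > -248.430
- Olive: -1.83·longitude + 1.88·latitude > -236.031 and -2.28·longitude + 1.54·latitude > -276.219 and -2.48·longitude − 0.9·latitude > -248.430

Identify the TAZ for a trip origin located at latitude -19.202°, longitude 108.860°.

Slate

-1.83·108.860 + 1.88·-19.202 = -235.314, which is > -236.031
-2.28·108.860 + 1.54·-19.202 = -277.772, which is < -276.219
-2.48·108.860 − 0.9·-19.202 = -252.691, which is < -248.430
This sign pattern matches Slate.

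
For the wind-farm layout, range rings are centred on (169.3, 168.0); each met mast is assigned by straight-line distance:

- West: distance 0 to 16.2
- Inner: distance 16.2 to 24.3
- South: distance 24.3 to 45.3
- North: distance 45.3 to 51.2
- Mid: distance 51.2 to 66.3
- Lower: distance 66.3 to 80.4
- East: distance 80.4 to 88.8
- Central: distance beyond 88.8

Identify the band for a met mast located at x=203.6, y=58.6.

Distance = √((203.6−169.3)² + (58.6−168.0)²) = √(1176.490 + 11968.360) = 114.651.
88.8 ≤ 114.651 < ∞ → Central.

Central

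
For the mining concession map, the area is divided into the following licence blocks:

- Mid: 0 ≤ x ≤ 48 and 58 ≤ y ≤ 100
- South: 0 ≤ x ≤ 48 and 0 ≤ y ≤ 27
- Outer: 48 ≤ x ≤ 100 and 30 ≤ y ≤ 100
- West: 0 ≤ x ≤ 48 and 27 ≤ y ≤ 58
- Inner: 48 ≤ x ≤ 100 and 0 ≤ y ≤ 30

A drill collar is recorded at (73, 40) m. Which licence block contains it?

The point has x = 73 and y = 40.
Only Outer satisfies 48 ≤ x ≤ 100 and 30 ≤ y ≤ 100.

Outer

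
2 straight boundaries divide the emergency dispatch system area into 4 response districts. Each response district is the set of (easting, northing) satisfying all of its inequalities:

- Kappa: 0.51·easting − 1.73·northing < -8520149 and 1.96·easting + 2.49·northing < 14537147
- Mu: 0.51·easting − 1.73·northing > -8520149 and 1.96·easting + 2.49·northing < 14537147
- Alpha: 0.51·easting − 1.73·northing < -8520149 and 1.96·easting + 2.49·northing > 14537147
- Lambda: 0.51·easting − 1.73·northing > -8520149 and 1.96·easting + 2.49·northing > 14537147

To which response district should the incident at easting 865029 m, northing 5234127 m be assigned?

0.51·865029 − 1.73·5234127 = -8613874.920, which is < -8520149
1.96·865029 + 2.49·5234127 = 14728433.070, which is > 14537147
This sign pattern matches Alpha.

Alpha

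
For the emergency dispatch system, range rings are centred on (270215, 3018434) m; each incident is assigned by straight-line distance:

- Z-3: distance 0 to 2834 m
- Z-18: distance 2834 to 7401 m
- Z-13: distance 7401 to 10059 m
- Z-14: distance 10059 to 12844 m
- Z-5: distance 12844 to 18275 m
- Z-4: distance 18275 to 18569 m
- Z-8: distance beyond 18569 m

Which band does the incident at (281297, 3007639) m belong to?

Z-5

Distance = √((281297−270215)² + (3007639−3018434)²) = √(122810724.000 + 116532025.000) = 15470.706 m.
12844 ≤ 15470.706 < 18275 → Z-5.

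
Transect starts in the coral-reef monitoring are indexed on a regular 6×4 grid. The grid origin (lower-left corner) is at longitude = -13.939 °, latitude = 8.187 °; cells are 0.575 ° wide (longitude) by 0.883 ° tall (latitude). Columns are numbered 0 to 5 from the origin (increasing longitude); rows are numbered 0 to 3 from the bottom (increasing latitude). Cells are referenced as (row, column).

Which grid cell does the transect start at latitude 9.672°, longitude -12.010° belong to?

Column index: ⌊(-12.010 − -13.939) / 0.575⌋ = ⌊3.355⌋ = 3
Row offset from origin: ⌊(9.672 − 8.187) / 0.883⌋ = ⌊1.682⌋ = 1 → row 1

(1, 3)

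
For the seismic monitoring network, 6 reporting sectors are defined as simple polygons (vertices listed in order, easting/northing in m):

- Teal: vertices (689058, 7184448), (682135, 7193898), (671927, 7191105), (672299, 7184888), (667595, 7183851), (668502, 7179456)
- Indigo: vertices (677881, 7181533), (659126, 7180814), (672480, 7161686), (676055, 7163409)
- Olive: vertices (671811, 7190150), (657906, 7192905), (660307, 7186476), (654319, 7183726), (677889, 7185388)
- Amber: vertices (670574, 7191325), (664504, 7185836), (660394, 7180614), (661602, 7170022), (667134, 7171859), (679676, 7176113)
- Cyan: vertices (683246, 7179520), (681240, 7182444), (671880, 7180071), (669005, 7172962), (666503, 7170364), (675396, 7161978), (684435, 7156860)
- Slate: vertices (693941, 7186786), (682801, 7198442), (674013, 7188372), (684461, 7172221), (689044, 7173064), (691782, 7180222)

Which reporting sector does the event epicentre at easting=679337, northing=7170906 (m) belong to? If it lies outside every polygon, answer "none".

Cast a ray rightward from (679337, 7170906). For each polygon, the edges (by vertex number in listed order) whose endpoints lie on opposite sides of northing = 7170906, where each meets that height, and whether that is right or left of the point:
Teal: no edge straddles that height → 0 crossings.
Indigo: 2–3 at easting≈666043.2 (left), 4–1 at easting≈676810.3 (left) → 0 crossings.
Olive: no edge straddles that height → 0 crossings.
Amber: 3–4 at easting≈661501.2 (left), 4–5 at easting≈664264.1 (left) → 0 crossings.
Cyan: 4–5 at easting≈667025.0 (left), 7–1 at easting≈683698.0 (right) → 1 crossing.
Slate: no edge straddles that height → 0 crossings.
Only Cyan has an odd count, so the point is inside Cyan.

Cyan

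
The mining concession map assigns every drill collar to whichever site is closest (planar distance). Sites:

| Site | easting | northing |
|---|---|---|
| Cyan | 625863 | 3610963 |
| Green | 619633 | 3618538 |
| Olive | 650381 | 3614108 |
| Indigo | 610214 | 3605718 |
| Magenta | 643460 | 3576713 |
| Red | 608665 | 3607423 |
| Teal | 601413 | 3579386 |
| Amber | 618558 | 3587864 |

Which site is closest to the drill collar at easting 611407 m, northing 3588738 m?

Squared distances to each site:
Cyan: 702926561.000; Green: 955707076.000; Olive: 2162609576.000; Indigo: 289743649.000; Magenta: 1171995434.000; Red: 356647789.000; Teal: 187339940.000; Amber: 51900677.000.
Minimum at Amber.

Amber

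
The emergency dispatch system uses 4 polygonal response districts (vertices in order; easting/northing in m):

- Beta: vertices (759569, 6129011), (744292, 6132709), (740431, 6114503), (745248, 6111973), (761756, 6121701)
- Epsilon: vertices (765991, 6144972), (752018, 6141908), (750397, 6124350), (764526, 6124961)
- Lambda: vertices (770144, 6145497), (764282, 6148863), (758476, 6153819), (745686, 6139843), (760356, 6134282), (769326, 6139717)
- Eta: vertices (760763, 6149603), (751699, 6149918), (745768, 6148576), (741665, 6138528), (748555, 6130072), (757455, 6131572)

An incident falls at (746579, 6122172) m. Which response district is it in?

Beta

Cast a ray rightward from (746579, 6122172). For each polygon, the edges (by vertex number in listed order) whose endpoints lie on opposite sides of northing = 6122172, where each meets that height, and whether that is right or left of the point:
Beta: 2–3 at easting≈742057.4 (left), 5–1 at easting≈761615.1 (right) → 1 crossing.
Epsilon: no edge straddles that height → 0 crossings.
Lambda: no edge straddles that height → 0 crossings.
Eta: no edge straddles that height → 0 crossings.
Only Beta has an odd count, so the point is inside Beta.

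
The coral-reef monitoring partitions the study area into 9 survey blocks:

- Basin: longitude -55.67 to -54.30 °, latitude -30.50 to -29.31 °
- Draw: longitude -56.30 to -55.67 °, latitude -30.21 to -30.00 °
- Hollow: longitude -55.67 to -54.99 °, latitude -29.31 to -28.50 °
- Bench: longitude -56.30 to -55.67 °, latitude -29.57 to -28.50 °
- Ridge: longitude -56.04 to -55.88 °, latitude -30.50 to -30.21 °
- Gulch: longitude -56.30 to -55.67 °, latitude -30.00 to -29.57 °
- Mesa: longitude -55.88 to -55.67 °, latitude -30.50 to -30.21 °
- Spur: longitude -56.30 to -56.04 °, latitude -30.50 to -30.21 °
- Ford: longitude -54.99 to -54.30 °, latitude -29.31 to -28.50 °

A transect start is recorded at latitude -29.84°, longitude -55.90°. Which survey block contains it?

Gulch

The point has longitude = -55.90 and latitude = -29.84.
Only Gulch satisfies -56.30 ≤ longitude ≤ -55.67 and -30.00 ≤ latitude ≤ -29.57.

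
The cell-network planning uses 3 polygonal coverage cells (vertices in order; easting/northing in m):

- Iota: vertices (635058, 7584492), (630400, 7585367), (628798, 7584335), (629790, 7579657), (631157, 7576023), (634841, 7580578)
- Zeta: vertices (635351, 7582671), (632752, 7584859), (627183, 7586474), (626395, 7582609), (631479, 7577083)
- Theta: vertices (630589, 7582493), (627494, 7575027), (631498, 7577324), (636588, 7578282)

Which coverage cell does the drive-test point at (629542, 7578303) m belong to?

Cast a ray rightward from (629542, 7578303). For each polygon, the edges (by vertex number in listed order) whose endpoints lie on opposite sides of northing = 7578303, where each meets that height, and whether that is right or left of the point:
Iota: 4–5 at easting≈630299.3 (right), 5–6 at easting≈633001.0 (right) → 2 crossings.
Zeta: 4–5 at easting≈630356.6 (right), 5–1 at easting≈632324.4 (right) → 2 crossings.
Theta: 1–2 at easting≈628852.1 (left), 4–1 at easting≈636558.1 (right) → 1 crossing.
Only Theta has an odd count, so the point is inside Theta.

Theta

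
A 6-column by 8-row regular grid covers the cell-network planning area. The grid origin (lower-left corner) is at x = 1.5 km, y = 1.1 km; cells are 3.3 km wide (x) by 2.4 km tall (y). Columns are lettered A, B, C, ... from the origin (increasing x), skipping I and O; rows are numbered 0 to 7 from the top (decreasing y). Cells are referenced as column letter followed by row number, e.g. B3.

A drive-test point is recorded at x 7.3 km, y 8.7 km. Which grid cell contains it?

Column index: ⌊(7.3 − 1.5) / 3.3⌋ = ⌊1.758⌋ = 1 → column B
Row offset from origin: ⌊(8.7 − 1.1) / 2.4⌋ = ⌊3.167⌋ = 3 → row 4 (counted from top)

B4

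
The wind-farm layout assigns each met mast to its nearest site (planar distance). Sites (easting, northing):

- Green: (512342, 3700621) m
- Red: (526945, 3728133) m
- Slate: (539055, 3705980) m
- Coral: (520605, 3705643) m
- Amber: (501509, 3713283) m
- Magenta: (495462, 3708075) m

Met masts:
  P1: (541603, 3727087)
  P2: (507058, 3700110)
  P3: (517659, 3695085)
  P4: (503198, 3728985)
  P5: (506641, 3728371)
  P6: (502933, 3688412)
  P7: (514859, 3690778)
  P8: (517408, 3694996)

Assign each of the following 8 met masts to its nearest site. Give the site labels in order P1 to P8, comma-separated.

Red, Green, Green, Amber, Amber, Green, Green, Green

P1 → Red (d²=215951080.00)
P2 → Green (d²=28181777.00)
P3 → Green (d²=58917785.00)
P4 → Amber (d²=249405525.00)
P5 → Amber (d²=253985168.00)
P6 → Green (d²=237588962.00)
P7 → Green (d²=103219938.00)
P8 → Green (d²=57304981.00)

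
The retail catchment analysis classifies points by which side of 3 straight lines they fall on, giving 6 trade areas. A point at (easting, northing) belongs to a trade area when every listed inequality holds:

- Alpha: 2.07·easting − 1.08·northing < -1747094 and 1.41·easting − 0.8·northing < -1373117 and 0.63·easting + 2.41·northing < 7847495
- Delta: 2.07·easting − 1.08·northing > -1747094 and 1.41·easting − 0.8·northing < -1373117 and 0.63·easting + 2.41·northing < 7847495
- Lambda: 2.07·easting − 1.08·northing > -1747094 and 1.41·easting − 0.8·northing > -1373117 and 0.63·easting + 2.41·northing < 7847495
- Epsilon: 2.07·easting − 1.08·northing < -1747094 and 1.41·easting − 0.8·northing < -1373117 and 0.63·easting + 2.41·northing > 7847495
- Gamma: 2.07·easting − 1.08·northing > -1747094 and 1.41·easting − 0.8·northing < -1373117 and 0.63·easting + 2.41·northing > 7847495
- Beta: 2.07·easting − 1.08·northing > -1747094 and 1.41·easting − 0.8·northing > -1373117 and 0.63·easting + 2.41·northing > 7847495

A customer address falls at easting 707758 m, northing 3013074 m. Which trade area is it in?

2.07·707758 − 1.08·3013074 = -1789060.860, which is < -1747094
1.41·707758 − 0.8·3013074 = -1412520.420, which is < -1373117
0.63·707758 + 2.41·3013074 = 7707395.880, which is < 7847495
This sign pattern matches Alpha.

Alpha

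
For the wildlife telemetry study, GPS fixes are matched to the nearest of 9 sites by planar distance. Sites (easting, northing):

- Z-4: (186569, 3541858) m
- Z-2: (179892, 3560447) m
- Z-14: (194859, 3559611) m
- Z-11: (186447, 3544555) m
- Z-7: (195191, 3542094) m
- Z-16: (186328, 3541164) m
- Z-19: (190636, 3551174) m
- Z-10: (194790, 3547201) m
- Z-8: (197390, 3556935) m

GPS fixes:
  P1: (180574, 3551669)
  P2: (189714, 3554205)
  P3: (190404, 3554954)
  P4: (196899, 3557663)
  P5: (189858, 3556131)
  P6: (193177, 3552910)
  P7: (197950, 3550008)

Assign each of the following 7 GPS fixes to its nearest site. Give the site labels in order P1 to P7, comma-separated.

Z-2, Z-19, Z-19, Z-8, Z-19, Z-19, Z-10

P1 → Z-2 (d²=77518408.00)
P2 → Z-19 (d²=10037045.00)
P3 → Z-19 (d²=14342224.00)
P4 → Z-8 (d²=771065.00)
P5 → Z-19 (d²=25177133.00)
P6 → Z-19 (d²=9470377.00)
P7 → Z-10 (d²=17864849.00)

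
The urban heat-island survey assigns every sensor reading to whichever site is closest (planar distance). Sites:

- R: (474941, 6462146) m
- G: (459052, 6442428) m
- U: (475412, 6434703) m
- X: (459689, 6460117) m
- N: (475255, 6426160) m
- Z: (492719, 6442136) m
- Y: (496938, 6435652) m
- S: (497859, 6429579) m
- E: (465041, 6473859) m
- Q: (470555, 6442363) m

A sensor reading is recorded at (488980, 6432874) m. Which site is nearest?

Squared distances to each site:
R: 1053943505.000; G: 986964100.000; U: 187435865.000; X: 1600143730.000; N: 233453421.000; Z: 99764765.000; Y: 71047048.000; S: 89693666.000; E: 2252845946.000; Q: 429521746.000.
Minimum at Y.

Y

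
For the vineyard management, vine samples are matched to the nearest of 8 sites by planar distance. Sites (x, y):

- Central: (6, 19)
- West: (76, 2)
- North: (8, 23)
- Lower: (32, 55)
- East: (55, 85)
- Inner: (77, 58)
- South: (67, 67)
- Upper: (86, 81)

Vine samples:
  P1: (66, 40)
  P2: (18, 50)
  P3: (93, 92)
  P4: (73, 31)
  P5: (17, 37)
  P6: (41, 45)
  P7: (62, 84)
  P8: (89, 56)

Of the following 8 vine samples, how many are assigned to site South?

P1 → Inner
P2 → Lower
P3 → Upper
P4 → Inner
P5 → North
P6 → Lower
P7 → East
P8 → Inner
0 of the 8 go to South.

0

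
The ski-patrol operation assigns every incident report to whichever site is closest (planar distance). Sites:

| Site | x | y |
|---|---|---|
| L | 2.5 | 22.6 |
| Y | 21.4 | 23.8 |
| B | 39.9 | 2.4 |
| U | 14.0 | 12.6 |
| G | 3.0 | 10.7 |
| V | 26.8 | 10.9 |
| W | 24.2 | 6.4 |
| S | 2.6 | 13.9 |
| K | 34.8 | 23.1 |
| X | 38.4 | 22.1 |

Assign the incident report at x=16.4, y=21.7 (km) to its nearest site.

Y

Squared distances to each site:
L: 194.020; Y: 29.410; B: 924.740; U: 88.570; G: 300.560; V: 224.800; W: 294.930; S: 251.280; K: 340.520; X: 484.160.
Minimum at Y.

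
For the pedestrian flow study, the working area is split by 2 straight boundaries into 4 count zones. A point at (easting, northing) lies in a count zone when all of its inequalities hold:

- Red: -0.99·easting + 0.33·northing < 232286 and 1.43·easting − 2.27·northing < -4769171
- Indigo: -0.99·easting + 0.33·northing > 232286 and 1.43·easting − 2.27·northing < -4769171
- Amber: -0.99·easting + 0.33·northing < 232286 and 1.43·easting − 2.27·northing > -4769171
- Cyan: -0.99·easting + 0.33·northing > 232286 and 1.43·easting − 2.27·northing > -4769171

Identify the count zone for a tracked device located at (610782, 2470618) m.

Amber

-0.99·610782 + 0.33·2470618 = 210629.760, which is < 232286
1.43·610782 − 2.27·2470618 = -4734884.600, which is > -4769171
This sign pattern matches Amber.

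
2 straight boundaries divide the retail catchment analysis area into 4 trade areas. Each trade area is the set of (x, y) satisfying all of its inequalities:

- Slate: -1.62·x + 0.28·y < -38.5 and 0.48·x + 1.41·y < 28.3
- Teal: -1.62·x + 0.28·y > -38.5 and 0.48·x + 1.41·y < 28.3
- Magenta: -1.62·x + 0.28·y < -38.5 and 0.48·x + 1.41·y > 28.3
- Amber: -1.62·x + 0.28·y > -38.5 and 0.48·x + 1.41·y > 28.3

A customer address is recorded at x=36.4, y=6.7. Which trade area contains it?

-1.62·36.4 + 0.28·6.7 = -57.092, which is < -38.5
0.48·36.4 + 1.41·6.7 = 26.919, which is < 28.3
This sign pattern matches Slate.

Slate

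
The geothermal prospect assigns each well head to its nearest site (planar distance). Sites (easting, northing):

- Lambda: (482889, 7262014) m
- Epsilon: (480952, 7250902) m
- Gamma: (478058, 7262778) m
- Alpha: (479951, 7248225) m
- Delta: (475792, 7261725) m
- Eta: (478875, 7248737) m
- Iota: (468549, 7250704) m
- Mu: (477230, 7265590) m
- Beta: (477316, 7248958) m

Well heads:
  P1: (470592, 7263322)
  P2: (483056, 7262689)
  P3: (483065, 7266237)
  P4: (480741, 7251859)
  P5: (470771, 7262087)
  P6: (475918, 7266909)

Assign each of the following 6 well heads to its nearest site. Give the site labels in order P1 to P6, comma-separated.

P1 → Delta (d²=29590409.00)
P2 → Lambda (d²=483514.00)
P3 → Lambda (d²=17864705.00)
P4 → Epsilon (d²=960370.00)
P5 → Delta (d²=25341485.00)
P6 → Mu (d²=3461105.00)

Delta, Lambda, Lambda, Epsilon, Delta, Mu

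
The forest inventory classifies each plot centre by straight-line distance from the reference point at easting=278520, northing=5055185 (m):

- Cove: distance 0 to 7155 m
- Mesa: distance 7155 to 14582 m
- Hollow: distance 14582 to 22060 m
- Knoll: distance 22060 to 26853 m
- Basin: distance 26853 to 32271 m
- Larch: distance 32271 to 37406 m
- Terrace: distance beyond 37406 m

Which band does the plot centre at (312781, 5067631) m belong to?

Distance = √((312781−278520)² + (5067631−5055185)²) = √(1173816121.000 + 154902916.000) = 36451.599 m.
32271 ≤ 36451.599 < 37406 → Larch.

Larch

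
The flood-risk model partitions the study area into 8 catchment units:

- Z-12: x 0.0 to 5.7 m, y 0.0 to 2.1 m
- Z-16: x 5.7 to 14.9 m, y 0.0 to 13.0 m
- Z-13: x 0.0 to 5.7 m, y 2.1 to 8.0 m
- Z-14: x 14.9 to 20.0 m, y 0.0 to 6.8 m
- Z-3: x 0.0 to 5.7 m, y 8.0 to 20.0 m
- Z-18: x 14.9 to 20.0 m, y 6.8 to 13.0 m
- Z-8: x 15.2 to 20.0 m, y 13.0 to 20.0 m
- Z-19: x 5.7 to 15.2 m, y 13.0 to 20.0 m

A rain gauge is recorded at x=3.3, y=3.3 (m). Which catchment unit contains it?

The point has x = 3.3 and y = 3.3.
Only Z-13 satisfies 0.0 ≤ x ≤ 5.7 and 2.1 ≤ y ≤ 8.0.

Z-13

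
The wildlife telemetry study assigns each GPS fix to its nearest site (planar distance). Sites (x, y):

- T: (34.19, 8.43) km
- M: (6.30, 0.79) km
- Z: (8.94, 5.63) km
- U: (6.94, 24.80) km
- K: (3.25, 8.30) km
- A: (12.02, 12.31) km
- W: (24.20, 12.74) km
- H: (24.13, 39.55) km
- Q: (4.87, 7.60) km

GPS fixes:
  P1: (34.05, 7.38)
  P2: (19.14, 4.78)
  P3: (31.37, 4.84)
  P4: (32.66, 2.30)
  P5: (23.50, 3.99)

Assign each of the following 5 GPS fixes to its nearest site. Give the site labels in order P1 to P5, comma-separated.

P1 → T (d²=1.12)
P2 → W (d²=88.97)
P3 → T (d²=20.84)
P4 → T (d²=39.92)
P5 → W (d²=77.05)

T, W, T, T, W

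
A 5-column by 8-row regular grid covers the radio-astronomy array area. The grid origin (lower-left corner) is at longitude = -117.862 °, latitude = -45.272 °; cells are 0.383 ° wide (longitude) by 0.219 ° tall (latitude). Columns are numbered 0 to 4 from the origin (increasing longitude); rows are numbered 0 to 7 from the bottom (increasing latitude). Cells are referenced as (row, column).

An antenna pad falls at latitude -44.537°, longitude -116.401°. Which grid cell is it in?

(3, 3)

Column index: ⌊(-116.401 − -117.862) / 0.383⌋ = ⌊3.815⌋ = 3
Row offset from origin: ⌊(-44.537 − -45.272) / 0.219⌋ = ⌊3.356⌋ = 3 → row 3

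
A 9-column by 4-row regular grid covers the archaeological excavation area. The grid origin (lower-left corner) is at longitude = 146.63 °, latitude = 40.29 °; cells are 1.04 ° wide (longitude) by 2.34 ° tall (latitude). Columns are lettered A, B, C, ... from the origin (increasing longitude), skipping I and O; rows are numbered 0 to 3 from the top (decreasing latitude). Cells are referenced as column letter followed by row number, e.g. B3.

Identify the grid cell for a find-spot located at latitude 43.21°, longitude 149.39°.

C2

Column index: ⌊(149.39 − 146.63) / 1.04⌋ = ⌊2.654⌋ = 2 → column C
Row offset from origin: ⌊(43.21 − 40.29) / 2.34⌋ = ⌊1.248⌋ = 1 → row 2 (counted from top)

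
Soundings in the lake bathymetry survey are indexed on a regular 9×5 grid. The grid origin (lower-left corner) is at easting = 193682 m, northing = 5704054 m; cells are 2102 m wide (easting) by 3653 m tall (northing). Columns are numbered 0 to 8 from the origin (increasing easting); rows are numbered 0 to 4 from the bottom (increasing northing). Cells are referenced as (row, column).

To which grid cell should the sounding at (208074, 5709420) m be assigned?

Column index: ⌊(208074 − 193682) / 2102⌋ = ⌊6.847⌋ = 6
Row offset from origin: ⌊(5709420 − 5704054) / 3653⌋ = ⌊1.469⌋ = 1 → row 1

(1, 6)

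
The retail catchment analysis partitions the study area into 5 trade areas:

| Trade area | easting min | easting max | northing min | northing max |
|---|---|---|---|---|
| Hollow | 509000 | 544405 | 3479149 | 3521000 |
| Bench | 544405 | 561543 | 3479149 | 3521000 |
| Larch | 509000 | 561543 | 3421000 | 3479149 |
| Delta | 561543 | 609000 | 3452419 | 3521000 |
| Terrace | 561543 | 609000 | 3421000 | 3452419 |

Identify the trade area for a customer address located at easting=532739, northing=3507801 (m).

Hollow

The point has easting = 532739 and northing = 3507801.
Only Hollow satisfies 509000 ≤ easting ≤ 544405 and 3479149 ≤ northing ≤ 3521000.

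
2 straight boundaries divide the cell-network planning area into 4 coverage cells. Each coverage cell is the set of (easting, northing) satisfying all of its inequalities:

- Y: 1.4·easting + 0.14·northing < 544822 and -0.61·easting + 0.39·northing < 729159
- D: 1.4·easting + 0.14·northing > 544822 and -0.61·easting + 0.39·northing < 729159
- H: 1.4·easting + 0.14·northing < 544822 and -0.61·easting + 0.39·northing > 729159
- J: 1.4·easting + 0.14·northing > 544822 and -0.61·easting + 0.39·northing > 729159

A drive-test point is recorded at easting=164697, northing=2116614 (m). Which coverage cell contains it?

Y

1.4·164697 + 0.14·2116614 = 526901.760, which is < 544822
-0.61·164697 + 0.39·2116614 = 725014.290, which is < 729159
This sign pattern matches Y.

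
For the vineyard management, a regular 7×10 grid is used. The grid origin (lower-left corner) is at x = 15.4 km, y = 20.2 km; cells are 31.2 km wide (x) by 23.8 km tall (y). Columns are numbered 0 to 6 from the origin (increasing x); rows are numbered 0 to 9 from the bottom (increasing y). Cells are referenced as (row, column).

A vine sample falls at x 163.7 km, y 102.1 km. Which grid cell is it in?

Column index: ⌊(163.7 − 15.4) / 31.2⌋ = ⌊4.753⌋ = 4
Row offset from origin: ⌊(102.1 − 20.2) / 23.8⌋ = ⌊3.441⌋ = 3 → row 3

(3, 4)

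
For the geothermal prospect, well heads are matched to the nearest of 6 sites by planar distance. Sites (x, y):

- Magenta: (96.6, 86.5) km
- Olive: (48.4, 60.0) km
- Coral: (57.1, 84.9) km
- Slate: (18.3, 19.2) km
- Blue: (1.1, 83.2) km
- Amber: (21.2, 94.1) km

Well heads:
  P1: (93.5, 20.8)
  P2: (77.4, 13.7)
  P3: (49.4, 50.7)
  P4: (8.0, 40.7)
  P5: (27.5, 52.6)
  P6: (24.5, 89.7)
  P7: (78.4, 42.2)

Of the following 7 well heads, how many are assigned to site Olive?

P1 → Olive
P2 → Olive
P3 → Olive
P4 → Slate
P5 → Olive
P6 → Amber
P7 → Olive
5 of the 7 go to Olive.

5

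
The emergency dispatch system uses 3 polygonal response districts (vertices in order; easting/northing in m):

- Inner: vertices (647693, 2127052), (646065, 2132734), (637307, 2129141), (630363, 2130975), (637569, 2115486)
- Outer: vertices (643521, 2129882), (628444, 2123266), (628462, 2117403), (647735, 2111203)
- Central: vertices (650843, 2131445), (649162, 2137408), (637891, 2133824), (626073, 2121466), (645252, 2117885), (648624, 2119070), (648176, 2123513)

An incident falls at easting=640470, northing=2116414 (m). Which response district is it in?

Outer

Cast a ray rightward from (640470, 2116414). For each polygon, the edges (by vertex number in listed order) whose endpoints lie on opposite sides of northing = 2116414, where each meets that height, and whether that is right or left of the point:
Inner: 4–5 at easting≈637137.3 (left), 5–1 at easting≈638381.3 (left) → 0 crossings.
Outer: 3–4 at easting≈631536.4 (left), 4–1 at easting≈646559.4 (right) → 1 crossing.
Central: no edge straddles that height → 0 crossings.
Only Outer has an odd count, so the point is inside Outer.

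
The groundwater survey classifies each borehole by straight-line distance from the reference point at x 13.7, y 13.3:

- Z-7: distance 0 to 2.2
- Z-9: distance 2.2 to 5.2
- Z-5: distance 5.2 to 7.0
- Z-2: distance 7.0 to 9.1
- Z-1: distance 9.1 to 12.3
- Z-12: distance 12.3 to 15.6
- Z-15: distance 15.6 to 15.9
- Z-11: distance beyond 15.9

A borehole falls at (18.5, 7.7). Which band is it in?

Distance = √((18.5−13.7)² + (7.7−13.3)²) = √(23.040 + 31.360) = 7.376.
7.0 ≤ 7.376 < 9.1 → Z-2.

Z-2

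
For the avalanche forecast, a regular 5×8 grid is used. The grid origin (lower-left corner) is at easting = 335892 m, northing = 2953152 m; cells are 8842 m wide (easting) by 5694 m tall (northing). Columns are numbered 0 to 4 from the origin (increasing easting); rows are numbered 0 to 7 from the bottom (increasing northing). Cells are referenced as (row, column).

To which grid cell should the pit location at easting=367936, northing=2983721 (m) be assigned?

Column index: ⌊(367936 − 335892) / 8842⌋ = ⌊3.624⌋ = 3
Row offset from origin: ⌊(2983721 − 2953152) / 5694⌋ = ⌊5.369⌋ = 5 → row 5

(5, 3)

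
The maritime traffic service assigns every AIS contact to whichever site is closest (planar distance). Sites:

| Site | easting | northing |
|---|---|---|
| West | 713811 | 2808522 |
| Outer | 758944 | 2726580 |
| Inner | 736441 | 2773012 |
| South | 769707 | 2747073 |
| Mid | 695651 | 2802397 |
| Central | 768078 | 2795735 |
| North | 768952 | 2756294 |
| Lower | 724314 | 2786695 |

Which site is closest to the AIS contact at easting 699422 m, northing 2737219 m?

Inner

Squared distances to each site:
West: 5291161130.000; Outer: 3656056805.000; Inner: 2651545210.000; South: 5037082541.000; Mid: 4262392125.000; Central: 8137768592.000; North: 5198276525.000; Lower: 3067486240.000.
Minimum at Inner.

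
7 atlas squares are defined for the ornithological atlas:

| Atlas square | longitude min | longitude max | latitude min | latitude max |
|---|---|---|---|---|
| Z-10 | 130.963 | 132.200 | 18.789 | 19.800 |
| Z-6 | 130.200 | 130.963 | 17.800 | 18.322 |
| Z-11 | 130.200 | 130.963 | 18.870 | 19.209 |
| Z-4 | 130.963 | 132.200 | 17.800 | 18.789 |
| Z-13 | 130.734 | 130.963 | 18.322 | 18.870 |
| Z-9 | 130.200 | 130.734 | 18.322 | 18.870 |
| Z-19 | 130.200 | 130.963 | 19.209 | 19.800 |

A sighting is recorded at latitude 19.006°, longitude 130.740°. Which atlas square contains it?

Z-11

The point has longitude = 130.740 and latitude = 19.006.
Only Z-11 satisfies 130.200 ≤ longitude ≤ 130.963 and 18.870 ≤ latitude ≤ 19.209.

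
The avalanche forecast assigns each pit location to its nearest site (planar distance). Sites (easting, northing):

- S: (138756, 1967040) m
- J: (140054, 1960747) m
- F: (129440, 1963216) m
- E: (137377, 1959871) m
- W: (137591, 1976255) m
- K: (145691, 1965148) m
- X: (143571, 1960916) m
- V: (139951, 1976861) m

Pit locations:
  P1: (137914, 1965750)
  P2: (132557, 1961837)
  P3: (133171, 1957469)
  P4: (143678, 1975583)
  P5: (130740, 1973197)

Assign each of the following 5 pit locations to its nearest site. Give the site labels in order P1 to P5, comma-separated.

P1 → S (d²=2373064.00)
P2 → F (d²=11617330.00)
P3 → E (d²=23460040.00)
P4 → V (d²=15523813.00)
P5 → W (d²=56287565.00)

S, F, E, V, W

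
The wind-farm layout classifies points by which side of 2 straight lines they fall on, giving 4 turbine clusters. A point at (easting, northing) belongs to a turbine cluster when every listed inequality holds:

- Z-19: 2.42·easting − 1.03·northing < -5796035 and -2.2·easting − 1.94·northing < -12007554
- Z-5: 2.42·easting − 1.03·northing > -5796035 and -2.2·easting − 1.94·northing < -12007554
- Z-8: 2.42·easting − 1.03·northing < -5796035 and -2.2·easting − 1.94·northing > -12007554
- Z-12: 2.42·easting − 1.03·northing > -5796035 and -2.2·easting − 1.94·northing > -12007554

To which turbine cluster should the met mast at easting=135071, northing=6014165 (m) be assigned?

2.42·135071 − 1.03·6014165 = -5867718.130, which is < -5796035
-2.2·135071 − 1.94·6014165 = -11964636.300, which is > -12007554
This sign pattern matches Z-8.

Z-8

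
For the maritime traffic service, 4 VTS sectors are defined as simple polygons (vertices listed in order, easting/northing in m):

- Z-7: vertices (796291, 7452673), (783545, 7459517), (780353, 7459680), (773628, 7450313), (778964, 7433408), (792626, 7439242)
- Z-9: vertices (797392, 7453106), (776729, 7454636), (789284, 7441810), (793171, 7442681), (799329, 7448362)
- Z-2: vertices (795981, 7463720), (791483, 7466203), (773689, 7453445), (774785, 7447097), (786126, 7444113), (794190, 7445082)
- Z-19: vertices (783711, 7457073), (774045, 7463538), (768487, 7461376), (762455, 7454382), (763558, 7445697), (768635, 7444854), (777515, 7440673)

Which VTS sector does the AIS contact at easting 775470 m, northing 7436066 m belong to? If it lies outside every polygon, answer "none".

none

Cast a ray rightward from (775470, 7436066). For each polygon, the edges (by vertex number in listed order) whose endpoints lie on opposite sides of northing = 7436066, where each meets that height, and whether that is right or left of the point:
Z-7: 4–5 at easting≈778125.0 (right), 5–6 at easting≈785188.5 (right) → 2 crossings.
Z-9: no edge straddles that height → 0 crossings.
Z-2: no edge straddles that height → 0 crossings.
Z-19: no edge straddles that height → 0 crossings.
All counts are even, so the point lies outside every listed polygon.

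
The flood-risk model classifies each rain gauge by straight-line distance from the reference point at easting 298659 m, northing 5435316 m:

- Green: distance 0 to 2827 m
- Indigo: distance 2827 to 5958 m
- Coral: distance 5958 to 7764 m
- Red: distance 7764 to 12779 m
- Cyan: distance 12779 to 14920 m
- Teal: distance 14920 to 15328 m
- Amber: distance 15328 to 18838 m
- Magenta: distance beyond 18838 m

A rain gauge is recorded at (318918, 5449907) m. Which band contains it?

Distance = √((318918−298659)² + (5449907−5435316)²) = √(410427081.000 + 212897281.000) = 24966.465 m.
18838 ≤ 24966.465 < ∞ → Magenta.

Magenta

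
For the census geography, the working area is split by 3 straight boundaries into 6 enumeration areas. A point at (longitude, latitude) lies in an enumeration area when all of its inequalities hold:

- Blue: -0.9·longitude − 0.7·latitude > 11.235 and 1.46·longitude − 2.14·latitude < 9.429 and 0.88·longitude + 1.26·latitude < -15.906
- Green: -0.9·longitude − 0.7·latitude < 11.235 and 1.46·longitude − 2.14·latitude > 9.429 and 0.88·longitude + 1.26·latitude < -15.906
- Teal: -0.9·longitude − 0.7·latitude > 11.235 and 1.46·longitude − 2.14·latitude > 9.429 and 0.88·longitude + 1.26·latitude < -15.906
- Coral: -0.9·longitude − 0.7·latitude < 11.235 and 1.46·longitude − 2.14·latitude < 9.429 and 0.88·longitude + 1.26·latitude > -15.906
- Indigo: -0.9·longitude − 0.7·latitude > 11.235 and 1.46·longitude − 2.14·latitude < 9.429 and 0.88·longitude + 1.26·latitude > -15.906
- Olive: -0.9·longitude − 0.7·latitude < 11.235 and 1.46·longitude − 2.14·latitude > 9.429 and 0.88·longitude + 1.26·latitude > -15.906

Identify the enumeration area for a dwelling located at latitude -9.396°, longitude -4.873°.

Green

-0.9·-4.873 − 0.7·-9.396 = 10.963, which is < 11.235
1.46·-4.873 − 2.14·-9.396 = 12.993, which is > 9.429
0.88·-4.873 + 1.26·-9.396 = -16.127, which is < -15.906
This sign pattern matches Green.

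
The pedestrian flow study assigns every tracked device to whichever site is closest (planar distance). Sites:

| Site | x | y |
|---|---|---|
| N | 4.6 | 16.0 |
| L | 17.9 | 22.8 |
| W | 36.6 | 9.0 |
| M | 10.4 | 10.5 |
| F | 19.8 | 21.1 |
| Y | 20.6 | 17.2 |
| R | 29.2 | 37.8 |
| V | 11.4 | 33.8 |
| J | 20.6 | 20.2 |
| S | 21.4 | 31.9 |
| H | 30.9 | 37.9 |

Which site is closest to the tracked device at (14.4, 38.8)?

Squared distances to each site:
N: 615.880; L: 268.250; W: 1380.880; M: 816.890; F: 342.450; Y: 505.000; R: 220.040; V: 34.000; J: 384.400; S: 96.610; H: 273.060.
Minimum at V.

V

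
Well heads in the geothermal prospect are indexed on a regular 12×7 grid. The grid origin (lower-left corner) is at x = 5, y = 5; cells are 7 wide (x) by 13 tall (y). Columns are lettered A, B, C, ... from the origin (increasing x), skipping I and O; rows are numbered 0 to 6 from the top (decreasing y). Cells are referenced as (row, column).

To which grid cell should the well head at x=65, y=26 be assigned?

(5, J)

Column index: ⌊(65 − 5) / 7⌋ = ⌊8.571⌋ = 8 → column J
Row offset from origin: ⌊(26 − 5) / 13⌋ = ⌊1.615⌋ = 1 → row 5 (counted from top)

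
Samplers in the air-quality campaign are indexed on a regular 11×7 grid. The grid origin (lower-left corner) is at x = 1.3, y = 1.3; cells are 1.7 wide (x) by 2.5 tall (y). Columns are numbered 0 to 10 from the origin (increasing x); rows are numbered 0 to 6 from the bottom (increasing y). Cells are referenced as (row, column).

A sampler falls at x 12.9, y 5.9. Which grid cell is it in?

(1, 6)

Column index: ⌊(12.9 − 1.3) / 1.7⌋ = ⌊6.824⌋ = 6
Row offset from origin: ⌊(5.9 − 1.3) / 2.5⌋ = ⌊1.840⌋ = 1 → row 1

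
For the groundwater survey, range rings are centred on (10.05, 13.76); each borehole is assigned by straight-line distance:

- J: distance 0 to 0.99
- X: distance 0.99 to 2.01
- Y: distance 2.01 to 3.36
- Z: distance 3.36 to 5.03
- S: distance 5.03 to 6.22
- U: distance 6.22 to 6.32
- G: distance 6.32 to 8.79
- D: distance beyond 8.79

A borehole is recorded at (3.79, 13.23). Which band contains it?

U

Distance = √((3.79−10.05)² + (13.23−13.76)²) = √(39.188 + 0.281) = 6.282.
6.22 ≤ 6.282 < 6.32 → U.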